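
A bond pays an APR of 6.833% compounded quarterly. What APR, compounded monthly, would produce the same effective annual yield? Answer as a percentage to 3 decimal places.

EAR = (1 + 0.06833/4)^4 − 1 = 0.070101.
Solve (1 + r/12)^12 = 1.070101: r/12 = 1.070101^(1/12) − 1 = 0.005662, so r = 0.067945 = 6.794%.

6.794%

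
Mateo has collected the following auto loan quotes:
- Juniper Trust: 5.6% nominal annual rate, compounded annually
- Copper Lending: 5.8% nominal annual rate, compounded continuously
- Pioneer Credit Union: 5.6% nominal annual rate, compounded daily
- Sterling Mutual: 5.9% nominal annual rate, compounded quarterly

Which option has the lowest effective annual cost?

Juniper Trust: compounded annually, EAR = 5.600%
Copper Lending: e^0.058 − 1 = 5.971%
Pioneer Credit Union: (1 + 0.056/365)^365 − 1 = 5.759%
Sterling Mutual: (1 + 0.059/4)^4 − 1 = 6.032%
The lowest effective annual rate is Juniper Trust at 5.600%.

Juniper Trust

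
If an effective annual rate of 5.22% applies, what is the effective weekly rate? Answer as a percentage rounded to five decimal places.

The per-week rate i satisfies (1 + i)^52 = 1 + 0.0522.
i = 1.0522^(1/52) − 1 = 0.0009790 = 0.09790%.

0.09790%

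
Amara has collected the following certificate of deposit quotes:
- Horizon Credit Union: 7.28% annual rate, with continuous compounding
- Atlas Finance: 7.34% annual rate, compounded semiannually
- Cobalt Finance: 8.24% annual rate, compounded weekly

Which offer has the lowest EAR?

Horizon Credit Union: e^0.0728 − 1 = 7.552%
Atlas Finance: (1 + 0.0734/2)^2 − 1 = 7.475%
Cobalt Finance: (1 + 0.0824/52)^52 − 1 = 8.582%
The lowest effective annual rate is Atlas Finance at 7.475%.

Atlas Finance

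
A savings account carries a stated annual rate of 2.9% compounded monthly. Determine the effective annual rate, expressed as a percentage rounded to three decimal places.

EAR = (1 + 0.029/12)^12 − 1.
= (1 + 0.002417)^12 − 1 = 1.029389 − 1 = 2.939%.

2.939%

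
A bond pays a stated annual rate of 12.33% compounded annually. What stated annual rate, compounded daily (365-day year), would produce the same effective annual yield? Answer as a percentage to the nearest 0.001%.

11.629%

Compounded annually, EAR = nominal = 0.123300.
Solve (1 + r/365)^365 = 1.123300: r/365 = 1.123300^(1/365) − 1 = 0.000319, so r = 0.116289 = 11.629%.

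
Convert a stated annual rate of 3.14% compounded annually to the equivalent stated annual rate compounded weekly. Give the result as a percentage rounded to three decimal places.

3.093%

Compounded annually, EAR = nominal = 0.031400.
Solve (1 + r/52)^52 = 1.031400: r/52 = 1.031400^(1/52) − 1 = 0.000595, so r = 0.030926 = 3.093%.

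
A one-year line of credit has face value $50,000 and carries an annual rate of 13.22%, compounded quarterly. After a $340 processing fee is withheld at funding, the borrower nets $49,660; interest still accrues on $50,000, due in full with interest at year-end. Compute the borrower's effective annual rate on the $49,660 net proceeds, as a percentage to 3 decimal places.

Amount owed after one year: 50,000 × (1 + 0.1322/4)^4 = 50,000 × 1.138899 = $56,944.97.
Effective rate on net proceeds: 56,944.97 / 49,660 − 1 = 0.146697 = 14.670%.

14.670%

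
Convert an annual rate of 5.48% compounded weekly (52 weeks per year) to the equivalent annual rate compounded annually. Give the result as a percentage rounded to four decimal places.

5.6299%

EAR = (1 + 0.0548/52)^52 − 1 = 0.056299.
Compounded annually, the equivalent nominal rate is the EAR itself: 5.6299%.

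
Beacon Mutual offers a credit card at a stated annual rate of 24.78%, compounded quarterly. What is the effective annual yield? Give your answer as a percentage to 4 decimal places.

27.1793%

EAR = (1 + 0.2478/4)^4 − 1.
= (1 + 0.061950)^4 − 1 = 1.271793 − 1 = 27.1793%.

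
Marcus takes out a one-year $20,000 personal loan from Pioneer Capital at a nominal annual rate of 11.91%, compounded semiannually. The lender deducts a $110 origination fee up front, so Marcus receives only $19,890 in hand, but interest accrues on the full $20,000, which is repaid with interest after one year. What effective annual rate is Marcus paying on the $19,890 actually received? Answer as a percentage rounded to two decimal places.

12.89%

Amount owed after one year: 20,000 × (1 + 0.1191/2)^2 = 20,000 × 1.122646 = $22,452.92.
Effective rate on net proceeds: 22,452.92 / 19,890 − 1 = 0.128855 = 12.89%.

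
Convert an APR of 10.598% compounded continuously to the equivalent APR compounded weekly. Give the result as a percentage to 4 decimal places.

10.6088%

EAR under continuous compounding: e^0.10598 − 1 = 0.111800.
Solve (1 + r/52)^52 = 1.111800: r/52 = 1.111800^(1/52) − 1 = 0.002040, so r = 0.106088 = 10.6088%.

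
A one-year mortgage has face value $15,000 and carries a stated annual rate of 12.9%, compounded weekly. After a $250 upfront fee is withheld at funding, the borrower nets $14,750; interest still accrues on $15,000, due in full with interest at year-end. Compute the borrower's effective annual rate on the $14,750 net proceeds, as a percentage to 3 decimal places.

15.679%

Amount owed after one year: 15,000 × (1 + 0.129/52)^52 = 15,000 × 1.137508 = $17,062.63.
Effective rate on net proceeds: 17,062.63 / 14,750 − 1 = 0.156788 = 15.679%.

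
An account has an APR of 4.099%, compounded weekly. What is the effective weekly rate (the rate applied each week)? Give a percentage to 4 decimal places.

0.0788%

With a nominal annual rate compounded weekly, the periodic rate is the nominal rate divided by 52.
i = 0.04099 / 52 = 0.0007883 = 0.0788%.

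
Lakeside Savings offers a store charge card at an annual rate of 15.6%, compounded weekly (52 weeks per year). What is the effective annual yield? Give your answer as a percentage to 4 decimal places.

16.8553%

EAR = (1 + 0.156/52)^52 − 1.
= 1.168553 − 1 = 16.8553%.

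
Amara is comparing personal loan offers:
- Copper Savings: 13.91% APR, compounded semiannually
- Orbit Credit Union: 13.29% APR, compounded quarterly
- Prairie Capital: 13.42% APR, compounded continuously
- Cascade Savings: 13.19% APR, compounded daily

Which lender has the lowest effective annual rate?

Copper Savings: (1 + 0.1391/2)^2 − 1 = 14.394%
Orbit Credit Union: (1 + 0.1329/4)^4 − 1 = 13.967%
Prairie Capital: e^0.1342 − 1 = 14.362%
Cascade Savings: (1 + 0.1319/365)^365 − 1 = 14.097%
The lowest effective annual rate is Orbit Credit Union at 13.967%.

Orbit Credit Union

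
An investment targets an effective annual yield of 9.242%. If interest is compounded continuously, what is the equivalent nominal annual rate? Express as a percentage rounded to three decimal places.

Continuous: nominal r satisfies e^r − 1 = 0.09242.
r = ln(1 + 0.09242) = ln(1.09242) = 0.088395 = 8.840%.

8.840%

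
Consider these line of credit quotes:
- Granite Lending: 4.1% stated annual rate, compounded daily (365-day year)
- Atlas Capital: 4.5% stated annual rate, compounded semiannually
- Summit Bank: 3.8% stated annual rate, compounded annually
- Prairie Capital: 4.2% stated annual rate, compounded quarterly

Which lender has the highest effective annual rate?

Atlas Capital

Granite Lending: (1 + 0.041/365)^365 − 1 = 4.185%
Atlas Capital: (1 + 0.045/2)^2 − 1 = 4.551%
Summit Bank: compounded annually, EAR = 3.800%
Prairie Capital: (1 + 0.042/4)^4 − 1 = 4.267%
The highest effective annual rate is Atlas Capital at 4.551%.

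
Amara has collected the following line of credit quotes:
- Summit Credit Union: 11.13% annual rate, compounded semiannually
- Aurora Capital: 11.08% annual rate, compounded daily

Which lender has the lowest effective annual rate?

Summit Credit Union

Summit Credit Union: (1 + 0.1113/2)^2 − 1 = 11.440%
Aurora Capital: (1 + 0.1108/365)^365 − 1 = 11.715%
The lowest effective annual rate is Summit Credit Union at 11.440%.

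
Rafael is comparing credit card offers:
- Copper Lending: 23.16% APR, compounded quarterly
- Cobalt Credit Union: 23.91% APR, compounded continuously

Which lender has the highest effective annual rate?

Cobalt Credit Union

Copper Lending: (1 + 0.2316/4)^4 − 1 = 25.250%
Cobalt Credit Union: e^0.2391 − 1 = 27.011%
The highest effective annual rate is Cobalt Credit Union at 27.011%.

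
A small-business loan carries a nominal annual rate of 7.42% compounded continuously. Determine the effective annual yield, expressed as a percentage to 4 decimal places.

7.7022%

With continuous compounding, EAR = e^0.0742 − 1.
e^0.0742 = 1.077022, so EAR = 0.077022 = 7.7022%.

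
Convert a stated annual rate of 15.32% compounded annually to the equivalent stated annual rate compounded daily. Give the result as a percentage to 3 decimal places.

14.257%

Compounded annually, EAR = nominal = 0.153200.
Solve (1 + r/365)^365 = 1.153200: r/365 = 1.153200^(1/365) − 1 = 0.000391, so r = 0.142569 = 14.257%.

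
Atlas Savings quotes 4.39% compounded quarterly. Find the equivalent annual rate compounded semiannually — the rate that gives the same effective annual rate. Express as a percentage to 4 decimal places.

EAR = (1 + 0.0439/4)^4 − 1 = 0.044628.
Solve (1 + r/2)^2 = 1.044628: r/2 = 1.044628^(1/2) − 1 = 0.022070, so r = 0.044141 = 4.4141%.

4.4141%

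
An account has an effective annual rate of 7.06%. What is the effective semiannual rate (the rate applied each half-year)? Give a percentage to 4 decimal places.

3.4698%

The per-half-year rate i satisfies (1 + i)^2 = 1 + 0.0706.
i = 1.0706^(1/2) − 1 = 0.0346980 = 3.4698%.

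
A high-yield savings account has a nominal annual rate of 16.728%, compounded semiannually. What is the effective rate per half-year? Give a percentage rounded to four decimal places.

With a nominal annual rate compounded semiannually, the periodic rate is the nominal rate divided by 2.
i = 0.16728 / 2 = 0.0836400 = 8.3640%.

8.3640%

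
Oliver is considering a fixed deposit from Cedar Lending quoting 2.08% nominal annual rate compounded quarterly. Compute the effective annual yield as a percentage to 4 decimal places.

EAR = (1 + 0.0208/4)^4 − 1.
= (1 + 0.005200)^4 − 1 = 1.020963 − 1 = 2.0963%.

2.0963%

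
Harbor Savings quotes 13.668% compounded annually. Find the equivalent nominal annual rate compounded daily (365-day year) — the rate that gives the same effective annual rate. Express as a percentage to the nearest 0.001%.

12.813%

Compounded annually, EAR = nominal = 0.136680.
Solve (1 + r/365)^365 = 1.136680: r/365 = 1.136680^(1/365) − 1 = 0.000351, so r = 0.128134 = 12.813%.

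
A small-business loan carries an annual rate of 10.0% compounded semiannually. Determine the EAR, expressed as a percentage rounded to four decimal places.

EAR = (1 + 0.100/2)^2 − 1.
= (1 + 0.050000)^2 − 1 = 1.102500 − 1 = 10.2500%.

10.2500%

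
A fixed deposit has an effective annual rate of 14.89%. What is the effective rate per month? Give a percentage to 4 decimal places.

The per-month rate i satisfies (1 + i)^12 = 1 + 0.1489.
i = 1.1489^(1/12) − 1 = 0.0116342 = 1.1634%.

1.1634%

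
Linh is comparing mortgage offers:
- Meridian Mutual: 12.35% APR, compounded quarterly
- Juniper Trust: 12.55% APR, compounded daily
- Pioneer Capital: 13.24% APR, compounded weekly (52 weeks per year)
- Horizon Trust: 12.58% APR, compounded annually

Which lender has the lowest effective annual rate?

Meridian Mutual: (1 + 0.1235/4)^4 − 1 = 12.934%
Juniper Trust: (1 + 0.1255/365)^365 − 1 = 13.369%
Pioneer Capital: (1 + 0.1324/52)^52 − 1 = 14.137%
Horizon Trust: compounded annually, EAR = 12.580%
The lowest effective annual rate is Horizon Trust at 12.580%.

Horizon Trust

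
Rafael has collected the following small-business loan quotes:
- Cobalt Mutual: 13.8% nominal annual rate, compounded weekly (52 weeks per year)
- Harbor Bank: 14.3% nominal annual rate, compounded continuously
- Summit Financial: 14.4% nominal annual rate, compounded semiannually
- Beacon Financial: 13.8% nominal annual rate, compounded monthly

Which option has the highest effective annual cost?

Cobalt Mutual: (1 + 0.138/52)^52 − 1 = 14.777%
Harbor Bank: e^0.143 − 1 = 15.373%
Summit Financial: (1 + 0.144/2)^2 − 1 = 14.918%
Beacon Financial: (1 + 0.138/12)^12 − 1 = 14.707%
The highest effective annual rate is Harbor Bank at 15.373%.

Harbor Bank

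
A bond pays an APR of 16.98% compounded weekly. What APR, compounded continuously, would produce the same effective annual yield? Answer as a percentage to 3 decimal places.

EAR = (1 + 0.1698/52)^52 − 1 = 0.184740.
Equivalent continuous rate: r = ln(1 + 0.184740) = 0.169523 = 16.952%.

16.952%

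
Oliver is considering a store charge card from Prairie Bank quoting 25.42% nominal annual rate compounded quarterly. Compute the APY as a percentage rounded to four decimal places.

27.9475%

EAR = (1 + 0.2542/4)^4 − 1.
= 1.279475 − 1 = 27.9475%.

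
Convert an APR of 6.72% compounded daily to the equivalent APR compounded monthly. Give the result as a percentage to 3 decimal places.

6.738%

EAR = (1 + 0.0672/365)^365 − 1 = 0.069503.
Solve (1 + r/12)^12 = 1.069503: r/12 = 1.069503^(1/12) − 1 = 0.005615, so r = 0.067382 = 6.738%.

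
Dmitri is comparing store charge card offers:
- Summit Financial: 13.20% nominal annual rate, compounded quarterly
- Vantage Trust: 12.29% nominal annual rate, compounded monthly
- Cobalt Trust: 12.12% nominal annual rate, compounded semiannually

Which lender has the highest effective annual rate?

Summit Financial

Summit Financial: (1 + 0.1320/4)^4 − 1 = 13.868%
Vantage Trust: (1 + 0.1229/12)^12 − 1 = 13.006%
Cobalt Trust: (1 + 0.1212/2)^2 − 1 = 12.487%
The highest effective annual rate is Summit Financial at 13.868%.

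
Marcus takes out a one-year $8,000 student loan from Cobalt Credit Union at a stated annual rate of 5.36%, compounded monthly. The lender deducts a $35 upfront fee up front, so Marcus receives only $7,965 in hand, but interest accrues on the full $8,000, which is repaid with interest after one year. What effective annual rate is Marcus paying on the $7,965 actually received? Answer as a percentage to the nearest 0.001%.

Amount owed after one year: 8,000 × (1 + 0.0536/12)^12 = 8,000 × 1.054937 = $8,439.49.
Effective rate on net proceeds: 8,439.49 / 7,965 − 1 = 0.059572 = 5.957%.

5.957%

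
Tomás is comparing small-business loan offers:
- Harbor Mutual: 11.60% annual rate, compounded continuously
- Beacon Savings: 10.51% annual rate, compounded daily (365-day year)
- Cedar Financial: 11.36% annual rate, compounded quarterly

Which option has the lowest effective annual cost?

Beacon Savings

Harbor Mutual: e^0.1160 − 1 = 12.300%
Beacon Savings: (1 + 0.1051/365)^365 − 1 = 11.080%
Cedar Financial: (1 + 0.1136/4)^4 − 1 = 11.853%
The lowest effective annual rate is Beacon Savings at 11.080%.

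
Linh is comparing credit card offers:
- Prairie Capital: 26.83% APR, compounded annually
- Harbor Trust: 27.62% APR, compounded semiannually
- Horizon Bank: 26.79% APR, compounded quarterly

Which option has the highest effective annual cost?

Horizon Bank

Prairie Capital: compounded annually, EAR = 26.830%
Harbor Trust: (1 + 0.2762/2)^2 − 1 = 29.527%
Horizon Bank: (1 + 0.2679/4)^4 − 1 = 29.604%
The highest effective annual rate is Horizon Bank at 29.604%.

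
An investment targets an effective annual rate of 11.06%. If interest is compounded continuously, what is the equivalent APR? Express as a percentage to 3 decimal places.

Continuous: nominal r satisfies e^r − 1 = 0.1106.
r = ln(1 + 0.1106) = ln(1.1106) = 0.104900 = 10.490%.

10.490%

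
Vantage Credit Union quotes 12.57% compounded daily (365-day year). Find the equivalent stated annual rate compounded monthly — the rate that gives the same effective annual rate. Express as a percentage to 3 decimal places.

12.634%

EAR = (1 + 0.1257/365)^365 − 1 = 0.133917.
Solve (1 + r/12)^12 = 1.133917: r/12 = 1.133917^(1/12) − 1 = 0.010528, so r = 0.126339 = 12.634%.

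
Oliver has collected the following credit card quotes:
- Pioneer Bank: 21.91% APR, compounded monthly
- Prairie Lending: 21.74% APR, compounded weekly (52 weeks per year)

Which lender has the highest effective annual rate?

Pioneer Bank: (1 + 0.2191/12)^12 − 1 = 24.250%
Prairie Lending: (1 + 0.2174/52)^52 − 1 = 24.228%
The highest effective annual rate is Pioneer Bank at 24.250%.

Pioneer Bank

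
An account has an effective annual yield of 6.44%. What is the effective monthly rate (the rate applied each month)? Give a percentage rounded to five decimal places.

The per-month rate i satisfies (1 + i)^12 = 1 + 0.0644.
i = 1.0644^(1/12) − 1 = 0.0052145 = 0.52145%.

0.52145%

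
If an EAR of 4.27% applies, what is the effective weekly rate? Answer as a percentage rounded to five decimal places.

0.08044%

The per-week rate i satisfies (1 + i)^52 = 1 + 0.0427.
i = 1.0427^(1/52) − 1 = 0.0008044 = 0.08044%.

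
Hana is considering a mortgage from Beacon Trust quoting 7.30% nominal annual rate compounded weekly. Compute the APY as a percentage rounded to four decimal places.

EAR = (1 + 0.0730/52)^52 − 1.
= (1 + 0.001404)^52 − 1 = 1.075675 − 1 = 7.5675%.

7.5675%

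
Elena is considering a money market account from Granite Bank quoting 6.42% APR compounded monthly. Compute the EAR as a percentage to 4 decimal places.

EAR = (1 + 0.0642/12)^12 − 1.
= (1 + 0.005350)^12 − 1 = 1.066123 − 1 = 6.6123%.

6.6123%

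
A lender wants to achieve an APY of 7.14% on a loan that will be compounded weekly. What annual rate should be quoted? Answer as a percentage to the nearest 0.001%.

6.901%

(1 + r/52)^52 − 1 = 0.0714, so 1 + r/52 = 1.0714^(1/52).
r/52 = 0.001327, so r = 0.069012 = 6.901%.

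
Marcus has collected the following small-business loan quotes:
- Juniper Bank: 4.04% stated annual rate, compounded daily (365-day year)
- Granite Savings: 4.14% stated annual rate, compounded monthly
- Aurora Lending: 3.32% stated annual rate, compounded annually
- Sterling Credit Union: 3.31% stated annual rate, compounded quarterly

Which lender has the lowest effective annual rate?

Aurora Lending

Juniper Bank: (1 + 0.0404/365)^365 − 1 = 4.122%
Granite Savings: (1 + 0.0414/12)^12 − 1 = 4.219%
Aurora Lending: compounded annually, EAR = 3.320%
Sterling Credit Union: (1 + 0.0331/4)^4 − 1 = 3.351%
The lowest effective annual rate is Aurora Lending at 3.320%.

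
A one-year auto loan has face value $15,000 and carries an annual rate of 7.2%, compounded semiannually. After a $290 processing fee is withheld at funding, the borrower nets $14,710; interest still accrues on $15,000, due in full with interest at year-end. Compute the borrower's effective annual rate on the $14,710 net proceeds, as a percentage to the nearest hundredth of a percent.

9.45%

Amount owed after one year: 15,000 × (1 + 0.072/2)^2 = 15,000 × 1.073296 = $16,099.44.
Effective rate on net proceeds: 16,099.44 / 14,710 − 1 = 0.094455 = 9.45%.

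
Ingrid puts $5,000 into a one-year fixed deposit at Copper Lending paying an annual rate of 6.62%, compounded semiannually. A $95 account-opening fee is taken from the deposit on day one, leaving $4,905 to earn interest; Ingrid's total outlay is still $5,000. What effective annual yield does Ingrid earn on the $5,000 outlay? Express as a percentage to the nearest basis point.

4.70%

Value after one year: 4,905 × (1 + 0.0662/2)^2 = 4,905 × 1.067296 = $5,235.08.
Effective yield on the $5,000 outlay: 5,235.08 / 5,000 − 1 = 0.047017 = 4.70%.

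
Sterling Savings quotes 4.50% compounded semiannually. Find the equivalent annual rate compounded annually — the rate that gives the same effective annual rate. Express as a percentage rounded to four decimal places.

EAR = (1 + 0.0450/2)^2 − 1 = 0.045506.
Compounded annually, the equivalent nominal rate is the EAR itself: 4.5506%.

4.5506%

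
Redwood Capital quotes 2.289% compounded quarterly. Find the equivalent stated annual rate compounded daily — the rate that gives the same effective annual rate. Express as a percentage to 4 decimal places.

2.2825%

EAR = (1 + 0.02289/4)^4 − 1 = 0.023087.
Solve (1 + r/365)^365 = 1.023087: r/365 = 1.023087^(1/365) − 1 = 0.000063, so r = 0.022825 = 2.2825%.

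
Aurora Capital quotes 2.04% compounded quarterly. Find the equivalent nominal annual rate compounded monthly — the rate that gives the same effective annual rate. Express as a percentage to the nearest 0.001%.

2.037%

EAR = (1 + 0.0204/4)^4 − 1 = 0.020557.
Solve (1 + r/12)^12 = 1.020557: r/12 = 1.020557^(1/12) − 1 = 0.001697, so r = 0.020365 = 2.037%.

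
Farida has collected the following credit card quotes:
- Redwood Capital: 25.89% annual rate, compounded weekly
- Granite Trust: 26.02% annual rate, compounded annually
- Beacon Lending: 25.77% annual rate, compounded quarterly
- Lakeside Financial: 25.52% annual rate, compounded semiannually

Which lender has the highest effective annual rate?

Redwood Capital

Redwood Capital: (1 + 0.2589/52)^52 − 1 = 29.467%
Granite Trust: compounded annually, EAR = 26.020%
Beacon Lending: (1 + 0.2577/4)^4 − 1 = 28.369%
Lakeside Financial: (1 + 0.2552/2)^2 − 1 = 27.148%
The highest effective annual rate is Redwood Capital at 29.467%.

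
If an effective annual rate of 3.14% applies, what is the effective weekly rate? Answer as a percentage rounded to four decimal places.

0.0595%

The per-week rate i satisfies (1 + i)^52 = 1 + 0.0314.
i = 1.0314^(1/52) − 1 = 0.0005947 = 0.0595%.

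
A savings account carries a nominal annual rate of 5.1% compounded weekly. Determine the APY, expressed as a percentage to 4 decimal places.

EAR = (1 + 0.051/52)^52 − 1.
= (1 + 0.000981)^52 − 1 = 1.052297 − 1 = 5.2297%.

5.2297%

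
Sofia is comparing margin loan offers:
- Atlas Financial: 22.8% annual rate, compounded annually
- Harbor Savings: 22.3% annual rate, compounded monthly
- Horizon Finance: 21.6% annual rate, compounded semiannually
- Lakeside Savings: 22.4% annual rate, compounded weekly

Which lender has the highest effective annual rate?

Lakeside Savings

Atlas Financial: compounded annually, EAR = 22.800%
Harbor Savings: (1 + 0.223/12)^12 − 1 = 24.727%
Horizon Finance: (1 + 0.216/2)^2 − 1 = 22.766%
Lakeside Savings: (1 + 0.224/52)^52 − 1 = 25.047%
The highest effective annual rate is Lakeside Savings at 25.047%.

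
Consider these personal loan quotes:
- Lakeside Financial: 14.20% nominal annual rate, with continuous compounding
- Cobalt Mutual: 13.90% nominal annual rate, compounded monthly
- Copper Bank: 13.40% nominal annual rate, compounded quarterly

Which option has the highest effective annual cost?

Lakeside Financial: e^0.1420 − 1 = 15.258%
Cobalt Mutual: (1 + 0.1390/12)^12 − 1 = 14.821%
Copper Bank: (1 + 0.1340/4)^4 − 1 = 14.089%
The highest effective annual rate is Lakeside Financial at 15.258%.

Lakeside Financial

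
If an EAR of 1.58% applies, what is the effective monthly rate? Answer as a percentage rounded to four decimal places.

0.1307%

The per-month rate i satisfies (1 + i)^12 = 1 + 0.0158.
i = 1.0158^(1/12) − 1 = 0.0013072 = 0.1307%.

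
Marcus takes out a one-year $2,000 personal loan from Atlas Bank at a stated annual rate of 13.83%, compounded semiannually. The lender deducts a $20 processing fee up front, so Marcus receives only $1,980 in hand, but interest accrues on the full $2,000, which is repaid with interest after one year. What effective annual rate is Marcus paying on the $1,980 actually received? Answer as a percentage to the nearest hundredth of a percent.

15.46%

Amount owed after one year: 2,000 × (1 + 0.1383/2)^2 = 2,000 × 1.143082 = $2,286.16.
Effective rate on net proceeds: 2,286.16 / 1,980 − 1 = 0.154628 = 15.46%.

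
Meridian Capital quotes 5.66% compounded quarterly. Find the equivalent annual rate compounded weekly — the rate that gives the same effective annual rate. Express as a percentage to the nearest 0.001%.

5.623%

EAR = (1 + 0.0566/4)^4 − 1 = 0.057813.
Solve (1 + r/52)^52 = 1.057813: r/52 = 1.057813^(1/52) − 1 = 0.001081, so r = 0.056234 = 5.623%.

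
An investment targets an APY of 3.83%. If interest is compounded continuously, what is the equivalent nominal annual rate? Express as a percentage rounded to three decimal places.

Continuous: nominal r satisfies e^r − 1 = 0.0383.
r = ln(1 + 0.0383) = ln(1.0383) = 0.037585 = 3.758%.

3.758%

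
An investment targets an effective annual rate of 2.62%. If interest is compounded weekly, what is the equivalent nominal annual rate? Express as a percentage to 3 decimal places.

(1 + r/52)^52 − 1 = 0.0262, so 1 + r/52 = 1.0262^(1/52).
r/52 = 0.000497, so r = 0.025869 = 2.587%.

2.587%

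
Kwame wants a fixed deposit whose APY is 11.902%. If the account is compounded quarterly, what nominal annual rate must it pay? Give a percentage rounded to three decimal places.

11.405%

(1 + r/4)^4 − 1 = 0.11902, so 1 + r/4 = 1.11902^(1/4).
r/4 = 0.028512, so r = 0.114049 = 11.405%.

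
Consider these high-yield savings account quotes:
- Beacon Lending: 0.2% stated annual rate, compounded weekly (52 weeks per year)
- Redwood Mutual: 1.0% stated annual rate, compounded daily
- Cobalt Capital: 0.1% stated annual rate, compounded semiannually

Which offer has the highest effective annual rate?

Redwood Mutual

Beacon Lending: (1 + 0.002/52)^52 − 1 = 0.200%
Redwood Mutual: (1 + 0.010/365)^365 − 1 = 1.005%
Cobalt Capital: (1 + 0.001/2)^2 − 1 = 0.100%
The highest effective annual rate is Redwood Mutual at 1.005%.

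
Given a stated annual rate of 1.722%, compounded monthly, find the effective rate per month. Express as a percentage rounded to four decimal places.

0.1435%

With a nominal annual rate compounded monthly, the periodic rate is the nominal rate divided by 12.
i = 0.01722 / 12 = 0.0014350 = 0.1435%.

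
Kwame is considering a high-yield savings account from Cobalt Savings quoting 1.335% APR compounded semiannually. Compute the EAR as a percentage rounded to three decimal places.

1.339%

EAR = (1 + 0.01335/2)^2 − 1.
= (1 + 0.006675)^2 − 1 = 1.013395 − 1 = 1.339%.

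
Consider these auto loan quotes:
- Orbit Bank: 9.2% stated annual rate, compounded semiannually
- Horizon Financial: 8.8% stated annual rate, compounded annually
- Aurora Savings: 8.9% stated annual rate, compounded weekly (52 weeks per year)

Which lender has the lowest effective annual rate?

Orbit Bank: (1 + 0.092/2)^2 − 1 = 9.412%
Horizon Financial: compounded annually, EAR = 8.800%
Aurora Savings: (1 + 0.089/52)^52 − 1 = 9.300%
The lowest effective annual rate is Horizon Financial at 8.800%.

Horizon Financial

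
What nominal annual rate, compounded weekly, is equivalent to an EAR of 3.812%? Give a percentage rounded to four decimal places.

(1 + r/52)^52 − 1 = 0.03812, so 1 + r/52 = 1.03812^(1/52).
r/52 = 0.000720, so r = 0.037425 = 3.7425%.

3.7425%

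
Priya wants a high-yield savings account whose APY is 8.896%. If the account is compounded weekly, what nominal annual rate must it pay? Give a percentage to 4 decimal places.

(1 + r/52)^52 − 1 = 0.08896, so 1 + r/52 = 1.08896^(1/52).
r/52 = 0.001640, so r = 0.085293 = 8.5293%.

8.5293%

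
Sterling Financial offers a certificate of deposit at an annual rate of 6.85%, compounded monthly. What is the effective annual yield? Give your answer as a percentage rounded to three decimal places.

EAR = (1 + 0.0685/12)^12 − 1.
= 1.070692 − 1 = 7.069%.

7.069%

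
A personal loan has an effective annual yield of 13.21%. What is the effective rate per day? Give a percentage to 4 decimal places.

The per-day rate i satisfies (1 + i)^365 = 1 + 0.1321.
i = 1.1321^(1/365) − 1 = 0.0003400 = 0.0340%.

0.0340%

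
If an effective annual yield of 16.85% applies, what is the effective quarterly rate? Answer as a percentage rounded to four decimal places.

3.9698%

The per-quarter rate i satisfies (1 + i)^4 = 1 + 0.1685.
i = 1.1685^(1/4) − 1 = 0.0396979 = 3.9698%.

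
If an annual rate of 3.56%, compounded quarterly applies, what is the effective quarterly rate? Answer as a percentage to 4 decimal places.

With a nominal annual rate compounded quarterly, the periodic rate is the nominal rate divided by 4.
i = 0.0356 / 4 = 0.0089000 = 0.8900%.

0.8900%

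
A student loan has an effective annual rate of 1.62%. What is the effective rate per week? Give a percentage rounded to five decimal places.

The per-week rate i satisfies (1 + i)^52 = 1 + 0.0162.
i = 1.0162^(1/52) − 1 = 0.0003091 = 0.03091%.

0.03091%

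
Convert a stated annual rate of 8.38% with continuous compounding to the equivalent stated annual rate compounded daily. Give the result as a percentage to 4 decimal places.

EAR under continuous compounding: e^0.0838 − 1 = 0.087411.
Solve (1 + r/365)^365 = 1.087411: r/365 = 1.087411^(1/365) − 1 = 0.000230, so r = 0.083810 = 8.3810%.

8.3810%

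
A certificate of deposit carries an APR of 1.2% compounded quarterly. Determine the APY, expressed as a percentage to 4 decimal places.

EAR = (1 + 0.012/4)^4 − 1.
= (1 + 0.003000)^4 − 1 = 1.012054 − 1 = 1.2054%.

1.2054%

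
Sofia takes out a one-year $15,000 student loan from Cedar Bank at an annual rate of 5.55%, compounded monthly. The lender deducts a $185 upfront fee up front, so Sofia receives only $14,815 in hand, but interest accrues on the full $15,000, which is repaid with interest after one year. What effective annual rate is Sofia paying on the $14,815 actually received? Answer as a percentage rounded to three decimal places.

Amount owed after one year: 15,000 × (1 + 0.0555/12)^12 = 15,000 × 1.056934 = $15,854.01.
Effective rate on net proceeds: 15,854.01 / 14,815 − 1 = 0.070132 = 7.013%.

7.013%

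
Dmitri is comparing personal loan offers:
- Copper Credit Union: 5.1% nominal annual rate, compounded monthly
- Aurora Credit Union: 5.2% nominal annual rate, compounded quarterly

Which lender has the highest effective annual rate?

Copper Credit Union: (1 + 0.051/12)^12 − 1 = 5.221%
Aurora Credit Union: (1 + 0.052/4)^4 − 1 = 5.302%
The highest effective annual rate is Aurora Credit Union at 5.302%.

Aurora Credit Union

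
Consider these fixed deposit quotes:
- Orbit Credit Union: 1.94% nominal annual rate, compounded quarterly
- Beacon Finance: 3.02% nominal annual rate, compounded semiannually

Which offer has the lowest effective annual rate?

Orbit Credit Union: (1 + 0.0194/4)^4 − 1 = 1.954%
Beacon Finance: (1 + 0.0302/2)^2 − 1 = 3.043%
The lowest effective annual rate is Orbit Credit Union at 1.954%.

Orbit Credit Union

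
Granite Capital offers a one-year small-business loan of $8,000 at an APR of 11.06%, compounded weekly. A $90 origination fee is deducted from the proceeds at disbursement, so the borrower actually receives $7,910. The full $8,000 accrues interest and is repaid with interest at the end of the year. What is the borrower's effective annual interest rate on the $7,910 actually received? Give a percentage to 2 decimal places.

12.95%

Amount owed after one year: 8,000 × (1 + 0.1106/52)^52 = 8,000 × 1.116817 = $8,934.53.
Effective rate on net proceeds: 8,934.53 / 7,910 − 1 = 0.129524 = 12.95%.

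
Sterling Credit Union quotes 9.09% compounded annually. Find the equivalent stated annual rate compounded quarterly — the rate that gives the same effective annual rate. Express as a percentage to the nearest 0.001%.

8.796%

Compounded annually, EAR = nominal = 0.090900.
Solve (1 + r/4)^4 = 1.090900: r/4 = 1.090900^(1/4) − 1 = 0.021989, so r = 0.087956 = 8.796%.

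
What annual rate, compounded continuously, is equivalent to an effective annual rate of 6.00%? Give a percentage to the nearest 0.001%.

5.827%

Continuous: nominal r satisfies e^r − 1 = 0.0600.
r = ln(1 + 0.0600) = ln(1.0600) = 0.058269 = 5.827%.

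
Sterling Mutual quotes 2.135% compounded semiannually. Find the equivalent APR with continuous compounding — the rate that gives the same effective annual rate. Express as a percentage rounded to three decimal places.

2.124%

EAR = (1 + 0.02135/2)^2 − 1 = 0.021464.
Equivalent continuous rate: r = ln(1 + 0.021464) = 0.021237 = 2.124%.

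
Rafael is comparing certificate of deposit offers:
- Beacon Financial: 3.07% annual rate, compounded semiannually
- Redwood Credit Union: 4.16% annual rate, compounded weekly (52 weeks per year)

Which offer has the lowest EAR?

Beacon Financial: (1 + 0.0307/2)^2 − 1 = 3.094%
Redwood Credit Union: (1 + 0.0416/52)^52 − 1 = 4.246%
The lowest effective annual rate is Beacon Financial at 3.094%.

Beacon Financial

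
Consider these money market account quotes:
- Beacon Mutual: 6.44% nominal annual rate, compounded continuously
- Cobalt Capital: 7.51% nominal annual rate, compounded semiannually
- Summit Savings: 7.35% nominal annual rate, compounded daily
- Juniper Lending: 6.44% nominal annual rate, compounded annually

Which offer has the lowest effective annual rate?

Beacon Mutual: e^0.0644 − 1 = 6.652%
Cobalt Capital: (1 + 0.0751/2)^2 − 1 = 7.651%
Summit Savings: (1 + 0.0735/365)^365 − 1 = 7.626%
Juniper Lending: compounded annually, EAR = 6.440%
The lowest effective annual rate is Juniper Lending at 6.440%.

Juniper Lending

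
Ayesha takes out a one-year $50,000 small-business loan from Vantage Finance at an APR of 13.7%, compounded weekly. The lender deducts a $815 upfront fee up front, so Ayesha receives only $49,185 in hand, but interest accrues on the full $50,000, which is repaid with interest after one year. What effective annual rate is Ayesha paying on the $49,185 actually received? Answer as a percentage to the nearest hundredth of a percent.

Amount owed after one year: 50,000 × (1 + 0.137/52)^52 = 50,000 × 1.146622 = $57,331.08.
Effective rate on net proceeds: 57,331.08 / 49,185 − 1 = 0.165621 = 16.56%.

16.56%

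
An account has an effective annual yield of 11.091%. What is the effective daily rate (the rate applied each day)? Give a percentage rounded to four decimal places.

0.0288%

The per-day rate i satisfies (1 + i)^365 = 1 + 0.11091.
i = 1.11091^(1/365) − 1 = 0.0002882 = 0.0288%.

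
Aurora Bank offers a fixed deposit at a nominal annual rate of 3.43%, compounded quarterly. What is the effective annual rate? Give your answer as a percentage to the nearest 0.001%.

EAR = (1 + 0.0343/4)^4 − 1.
= (1 + 0.008575)^4 − 1 = 1.034744 − 1 = 3.474%.

3.474%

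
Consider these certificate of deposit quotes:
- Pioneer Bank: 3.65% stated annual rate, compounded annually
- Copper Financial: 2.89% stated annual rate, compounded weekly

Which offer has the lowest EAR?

Pioneer Bank: compounded annually, EAR = 3.650%
Copper Financial: (1 + 0.0289/52)^52 − 1 = 2.931%
The lowest effective annual rate is Copper Financial at 2.931%.

Copper Financial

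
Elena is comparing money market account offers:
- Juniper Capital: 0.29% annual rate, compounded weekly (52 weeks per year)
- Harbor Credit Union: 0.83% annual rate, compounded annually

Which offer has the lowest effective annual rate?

Juniper Capital

Juniper Capital: (1 + 0.0029/52)^52 − 1 = 0.290%
Harbor Credit Union: compounded annually, EAR = 0.830%
The lowest effective annual rate is Juniper Capital at 0.290%.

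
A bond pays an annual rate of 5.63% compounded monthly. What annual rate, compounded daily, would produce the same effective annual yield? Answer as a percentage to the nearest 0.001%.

EAR = (1 + 0.0563/12)^12 − 1 = 0.057776.
Solve (1 + r/365)^365 = 1.057776: r/365 = 1.057776^(1/365) − 1 = 0.000154, so r = 0.056173 = 5.617%.

5.617%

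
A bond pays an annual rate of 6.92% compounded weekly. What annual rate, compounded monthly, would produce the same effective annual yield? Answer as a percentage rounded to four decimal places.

EAR = (1 + 0.0692/52)^52 − 1 = 0.071601.
Solve (1 + r/12)^12 = 1.071601: r/12 = 1.071601^(1/12) − 1 = 0.005779, so r = 0.069354 = 6.9354%.

6.9354%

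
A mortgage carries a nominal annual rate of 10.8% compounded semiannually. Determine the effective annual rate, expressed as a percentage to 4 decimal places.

11.0916%

EAR = (1 + 0.108/2)^2 − 1.
= 1.110916 − 1 = 11.0916%.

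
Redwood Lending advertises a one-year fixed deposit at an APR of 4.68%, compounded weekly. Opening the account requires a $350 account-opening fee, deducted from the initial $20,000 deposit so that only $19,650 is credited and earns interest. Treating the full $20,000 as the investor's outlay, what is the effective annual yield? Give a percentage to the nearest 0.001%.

Value after one year: 19,650 × (1 + 0.0468/52)^52 = 19,650 × 1.047890 = $20,591.05.
Effective yield on the $20,000 outlay: 20,591.05 / 20,000 − 1 = 0.029552 = 2.955%.

2.955%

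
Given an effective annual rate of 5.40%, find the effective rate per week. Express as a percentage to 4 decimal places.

The per-week rate i satisfies (1 + i)^52 = 1 + 0.0540.
i = 1.0540^(1/52) − 1 = 0.0010119 = 0.1012%.

0.1012%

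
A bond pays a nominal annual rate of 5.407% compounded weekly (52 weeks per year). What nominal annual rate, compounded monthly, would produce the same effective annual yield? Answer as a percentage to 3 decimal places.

5.416%

EAR = (1 + 0.05407/52)^52 − 1 = 0.055529.
Solve (1 + r/12)^12 = 1.055529: r/12 = 1.055529^(1/12) − 1 = 0.004514, so r = 0.054164 = 5.416%.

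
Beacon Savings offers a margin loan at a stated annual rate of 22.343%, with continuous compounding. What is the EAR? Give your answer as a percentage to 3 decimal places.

25.036%

With continuous compounding, EAR = e^0.22343 − 1.
e^0.22343 = 1.250358, so EAR = 0.250358 = 25.036%.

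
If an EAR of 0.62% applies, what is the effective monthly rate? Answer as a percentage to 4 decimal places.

The per-month rate i satisfies (1 + i)^12 = 1 + 0.0062.
i = 1.0062^(1/12) − 1 = 0.0005152 = 0.0515%.

0.0515%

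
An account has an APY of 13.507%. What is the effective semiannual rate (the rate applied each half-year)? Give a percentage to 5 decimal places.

The per-half-year rate i satisfies (1 + i)^2 = 1 + 0.13507.
i = 1.13507^(1/2) − 1 = 0.0653966 = 6.53966%.

6.53966%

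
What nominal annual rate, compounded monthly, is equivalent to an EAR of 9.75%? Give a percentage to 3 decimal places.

(1 + r/12)^12 − 1 = 0.0975, so 1 + r/12 = 1.0975^(1/12).
r/12 = 0.007783, so r = 0.093396 = 9.340%.

9.340%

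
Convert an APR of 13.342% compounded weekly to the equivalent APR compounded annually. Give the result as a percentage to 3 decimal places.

14.253%

EAR = (1 + 0.13342/52)^52 − 1 = 0.142535.
Compounded annually, the equivalent nominal rate is the EAR itself: 14.253%.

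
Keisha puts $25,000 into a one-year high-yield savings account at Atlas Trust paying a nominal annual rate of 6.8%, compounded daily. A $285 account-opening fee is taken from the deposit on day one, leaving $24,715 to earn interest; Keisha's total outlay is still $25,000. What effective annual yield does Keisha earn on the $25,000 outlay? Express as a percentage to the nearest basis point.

5.82%

Value after one year: 24,715 × (1 + 0.068/365)^365 = 24,715 × 1.070359 = $26,453.91.
Effective yield on the $25,000 outlay: 26,453.91 / 25,000 − 1 = 0.058156 = 5.82%.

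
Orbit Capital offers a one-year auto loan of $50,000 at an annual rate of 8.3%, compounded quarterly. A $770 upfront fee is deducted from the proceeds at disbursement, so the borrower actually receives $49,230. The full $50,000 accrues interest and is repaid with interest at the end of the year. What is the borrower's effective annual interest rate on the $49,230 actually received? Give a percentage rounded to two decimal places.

10.26%

Amount owed after one year: 50,000 × (1 + 0.083/4)^4 = 50,000 × 1.085619 = $54,280.96.
Effective rate on net proceeds: 54,280.96 / 49,230 − 1 = 0.102599 = 10.26%.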